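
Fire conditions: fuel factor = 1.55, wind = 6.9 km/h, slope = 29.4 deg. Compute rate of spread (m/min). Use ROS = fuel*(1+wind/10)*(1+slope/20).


Formula: ROS = fuel * (1 + wind/10) * (1 + slope/20)
Wind factor = 1 + 6.9/10 = 1.69
Slope factor = 1 + 29.4/20 = 2.47
ROS = 1.55 * 1.69 * 2.47 = 6.47 m/min

6.47


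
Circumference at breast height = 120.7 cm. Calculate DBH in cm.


Formula: DBH = C / pi
DBH = 120.7 / pi
pi = 3.14159...
DBH = 38.4 cm

38.4


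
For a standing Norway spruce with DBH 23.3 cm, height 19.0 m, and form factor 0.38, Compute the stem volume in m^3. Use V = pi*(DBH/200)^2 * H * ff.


Formula: V = pi * (DBH/200)^2 * H * ff
Radius = DBH/200 = 23.3/200 = 0.1165 m
Radius^2 = 0.1165^2 = 0.01357225 m^2
V = pi * 0.01357225 * 19.0 * 0.38
V = 0.308 m^3

0.308


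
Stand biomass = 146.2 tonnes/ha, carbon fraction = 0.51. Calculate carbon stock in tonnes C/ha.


Formula: Carbon Stock = Biomass * Carbon Fraction
C = 146.2 t/ha * 0.51
C = 74.6 t C/ha

74.6


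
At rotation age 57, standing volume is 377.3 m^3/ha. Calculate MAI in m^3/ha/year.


Formula: MAI = Total Volume / Stand Age
MAI = 377.3 m^3/ha / 57 years
MAI = 6.62 m^3/ha/year

6.62


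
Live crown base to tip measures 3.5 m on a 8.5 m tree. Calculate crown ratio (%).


Formula: Crown Ratio = (Crown Length / Total Height) * 100
CR = (3.5 m / 8.5 m) * 100
CR = 0.4118 * 100 = 41.2%

41.2


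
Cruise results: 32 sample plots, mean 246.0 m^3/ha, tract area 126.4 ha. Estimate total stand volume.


Formula: Total Volume = Mean Volume per ha * Total Area
Total Volume = 246.0 m^3/ha * 126.4 ha
Total Volume = 31094 m^3

31094


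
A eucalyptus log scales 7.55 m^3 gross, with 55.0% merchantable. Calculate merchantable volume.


Formula: MV = V_total * (merchantable_pct / 100)
Merchantable fraction = 55.0% / 100 = 0.55
MV = 7.55 m^3 * 0.55 = 4.153 m^3

4.153


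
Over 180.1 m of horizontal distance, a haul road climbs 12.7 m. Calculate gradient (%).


Formula: Gradient = rise / run * 100
Gradient = 12.7 / 180.1 * 100 = 7.1%

7.1


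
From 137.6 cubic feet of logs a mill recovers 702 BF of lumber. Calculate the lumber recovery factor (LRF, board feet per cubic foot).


Formula: LRF = Lumber Output (BF) / Log Input (ft^3)
LRF = 702 BF / 137.6 ft^3
LRF = 5.1 BF/ft^3

5.1


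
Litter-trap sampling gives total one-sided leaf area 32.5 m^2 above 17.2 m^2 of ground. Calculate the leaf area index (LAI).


Formula: LAI = total leaf area / ground area  (dimensionless)
LAI = 32.5 m^2 / 17.2 m^2
LAI = 1.89

1.89


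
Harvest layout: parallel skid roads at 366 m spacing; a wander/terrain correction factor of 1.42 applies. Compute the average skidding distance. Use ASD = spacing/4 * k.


Formula: ASD = (spacing / 4) * correction
Uncorrected distance = spacing / 4 = 366 / 4 = 91.5 m
ASD = 91.5 * 1.42 = 130 m

130


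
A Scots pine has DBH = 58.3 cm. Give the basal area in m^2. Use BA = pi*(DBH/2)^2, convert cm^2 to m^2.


Formula: BA = pi * (DBH/2)^2 / 10000  (cm^2 to m^2)
Radius = DBH/2 = 58.3/2 = 29.15 cm
BA = pi * 29.15^2 / 10000
   = 2669.482 cm^2 / 10000
   = 0.2669 m^2

0.2669


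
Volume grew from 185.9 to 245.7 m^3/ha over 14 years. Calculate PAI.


Formula: PAI = (V_T2 - V_T1) / (T2 - T1)
Volume increment = 245.7 - 185.9 = 59.8 m^3/ha
PAI = 59.8 / 14 = 4.27 m^3/ha/year

4.27


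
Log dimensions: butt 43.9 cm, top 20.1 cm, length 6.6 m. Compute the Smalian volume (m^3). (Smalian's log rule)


Smalian: V = (A1 + A2)/2 * L,  A = pi*(D/200)^2
A1 = pi*(43.9/200)^2 = 0.151363 m^2
A2 = pi*(20.1/200)^2 = 0.031731 m^2
V = (0.151363+0.031731)/2*6.6 = 0.6042 m^3

0.6042


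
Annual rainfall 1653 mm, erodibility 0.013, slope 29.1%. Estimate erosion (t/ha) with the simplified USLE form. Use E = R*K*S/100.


Formula: E = R * K * S / 100  (simplified USLE)
R * K = 1653 * 0.013 = 21.489
E = 21.489 * 29.1 / 100 = 6.25 t/ha

6.25


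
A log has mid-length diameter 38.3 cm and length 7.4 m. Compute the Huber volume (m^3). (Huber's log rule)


Huber: V = Am * L,  Am = pi*(Dm/200)^2
Am = pi*(38.3/200)^2 = 0.115209 m^2
V = 0.115209*7.4 = 0.8525 m^3

0.8525


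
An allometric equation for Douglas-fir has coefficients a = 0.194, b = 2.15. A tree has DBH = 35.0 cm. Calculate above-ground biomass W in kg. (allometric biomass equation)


Formula: W = a * DBH^b  (allometric power law)
DBH^b = 35.0^2.15 = 2088.076
W = 0.194 * 2088.076 = 405.1 kg

405.1


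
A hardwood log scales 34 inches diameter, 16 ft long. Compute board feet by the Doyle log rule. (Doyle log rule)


Doyle: BF = (D - 4)^2 * L / 16
Adjusted diameter = 34 - 4 = 30 in
(D-4)^2 = 30^2 = 900
BF = 900 * 16 / 16 = 900 BF

900


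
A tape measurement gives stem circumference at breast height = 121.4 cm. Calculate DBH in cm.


Formula: DBH = C / pi
DBH = 121.4 / pi
pi = 3.14159...
DBH = 38.6 cm

38.6


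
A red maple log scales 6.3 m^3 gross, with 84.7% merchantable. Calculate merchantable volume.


Formula: MV = V_total * (merchantable_pct / 100)
Merchantable fraction = 84.7% / 100 = 0.847
MV = 6.3 m^3 * 0.847 = 5.336 m^3

5.336


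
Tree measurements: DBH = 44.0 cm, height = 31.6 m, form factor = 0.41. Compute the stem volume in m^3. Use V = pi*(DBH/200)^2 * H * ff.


Formula: V = pi * (DBH/200)^2 * H * ff
Radius = DBH/200 = 44.0/200 = 0.22 m
Radius^2 = 0.22^2 = 0.0484 m^2
V = pi * 0.0484 * 31.6 * 0.41
V = 1.97 m^3

1.97


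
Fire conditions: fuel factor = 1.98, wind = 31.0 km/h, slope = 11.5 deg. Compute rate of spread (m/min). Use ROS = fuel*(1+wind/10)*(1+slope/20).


Formula: ROS = fuel * (1 + wind/10) * (1 + slope/20)
Wind factor = 1 + 31.0/10 = 4.1
Slope factor = 1 + 11.5/20 = 1.575
ROS = 1.98 * 4.1 * 1.575 = 12.79 m/min

12.79


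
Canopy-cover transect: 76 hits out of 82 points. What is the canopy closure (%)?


Formula: Canopy closure = covered points / total points * 100
Closure = 76 / 82 * 100
Closure = 0.9268 * 100 = 92.7%

92.7


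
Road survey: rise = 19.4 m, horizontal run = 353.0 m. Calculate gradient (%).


Formula: Gradient = rise / run * 100
Gradient = 19.4 / 353.0 * 100 = 5.5%

5.5


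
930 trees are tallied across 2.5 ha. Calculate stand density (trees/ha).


Formula: Stand Density = N_trees / Area_ha
Density = 930 trees / 2.5 ha
Density = 372 trees/ha

372


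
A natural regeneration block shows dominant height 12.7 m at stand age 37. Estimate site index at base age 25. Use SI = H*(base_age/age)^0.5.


Formula: SI = H_dom * (base_age / age)^0.5
Age ratio = 25 / 37 = 0.67568
sqrt(age_ratio) = 0.82199
SI = 12.7 * 0.82199 = 10.4 m

10.4


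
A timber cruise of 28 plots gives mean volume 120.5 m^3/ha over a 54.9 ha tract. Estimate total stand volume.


Formula: Total Volume = Mean Volume per ha * Total Area
Total Volume = 120.5 m^3/ha * 54.9 ha
Total Volume = 6615 m^3

6615


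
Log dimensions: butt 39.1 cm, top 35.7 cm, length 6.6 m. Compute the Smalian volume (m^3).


Smalian: V = (A1 + A2)/2 * L,  A = pi*(D/200)^2
A1 = pi*(39.1/200)^2 = 0.120072 m^2
A2 = pi*(35.7/200)^2 = 0.100098 m^2
V = (0.120072+0.100098)/2*6.6 = 0.7266 m^3

0.7266


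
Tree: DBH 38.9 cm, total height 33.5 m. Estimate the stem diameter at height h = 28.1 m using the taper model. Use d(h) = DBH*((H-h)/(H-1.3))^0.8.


Taper: d(h) = DBH * ((H - h) / (H - 1.3))^0.8
Numerator = H - h = 33.5 - 28.1 = 5.4 m
Denominator = H - 1.3 = 33.5 - 1.3 = 32.2 m
Ratio = 5.4 / 32.2 = 0.1677
d = 38.9 * 0.1677^0.8 = 9.3 cm

9.3


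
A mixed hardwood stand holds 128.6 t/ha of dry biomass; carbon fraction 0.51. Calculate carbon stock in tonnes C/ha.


Formula: Carbon Stock = Biomass * Carbon Fraction
C = 128.6 t/ha * 0.51
C = 65.6 t C/ha

65.6


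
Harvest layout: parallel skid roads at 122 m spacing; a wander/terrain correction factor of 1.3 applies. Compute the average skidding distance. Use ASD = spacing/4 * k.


Formula: ASD = (spacing / 4) * correction
Uncorrected distance = spacing / 4 = 122 / 4 = 30.5 m
ASD = 30.5 * 1.3 = 40 m

40


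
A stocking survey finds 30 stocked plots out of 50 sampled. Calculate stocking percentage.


Formula: Stocking % = stocked plots / total plots * 100
Stocking = 30 / 50 * 100
Stocking = 0.6 * 100 = 60.0%

60.0


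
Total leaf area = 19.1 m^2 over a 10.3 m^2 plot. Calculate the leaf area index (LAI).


Formula: LAI = total leaf area / ground area  (dimensionless)
LAI = 19.1 m^2 / 10.3 m^2
LAI = 1.85

1.85


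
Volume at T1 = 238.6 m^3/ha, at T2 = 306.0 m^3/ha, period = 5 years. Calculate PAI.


Formula: PAI = (V_T2 - V_T1) / (T2 - T1)
Volume increment = 306.0 - 238.6 = 67.4 m^3/ha
PAI = 67.4 / 5 = 13.48 m^3/ha/year

13.48


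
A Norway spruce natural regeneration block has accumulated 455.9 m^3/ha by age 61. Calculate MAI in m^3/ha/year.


Formula: MAI = Total Volume / Stand Age
MAI = 455.9 m^3/ha / 61 years
MAI = 7.47 m^3/ha/year

7.47


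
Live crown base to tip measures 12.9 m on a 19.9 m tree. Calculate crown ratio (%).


Formula: Crown Ratio = (Crown Length / Total Height) * 100
CR = (12.9 m / 19.9 m) * 100
CR = 0.6482 * 100 = 64.8%

64.8


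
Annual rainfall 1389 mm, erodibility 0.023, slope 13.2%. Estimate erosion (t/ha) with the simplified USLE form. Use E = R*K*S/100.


Formula: E = R * K * S / 100  (simplified USLE)
R * K = 1389 * 0.023 = 31.947
E = 31.947 * 13.2 / 100 = 4.22 t/ha

4.22


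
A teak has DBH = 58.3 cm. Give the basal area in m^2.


Formula: BA = pi * (DBH/2)^2 / 10000  (cm^2 to m^2)
Radius = DBH/2 = 58.3/2 = 29.15 cm
BA = pi * 29.15^2 / 10000
   = 2669.482 cm^2 / 10000
   = 0.2669 m^2

0.2669


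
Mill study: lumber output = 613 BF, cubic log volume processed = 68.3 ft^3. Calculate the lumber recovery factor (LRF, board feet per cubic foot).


Formula: LRF = Lumber Output (BF) / Log Input (ft^3)
LRF = 613 BF / 68.3 ft^3
LRF = 8.98 BF/ft^3

8.98


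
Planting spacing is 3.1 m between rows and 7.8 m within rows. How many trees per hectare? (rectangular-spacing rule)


Formula: TPH = 10000 m^2/ha / (spacing_x * spacing_y)
Area per tree = 3.1 m * 7.8 m = 24.18 m^2
TPH = 10000 / 24.18 = 414 trees/ha

414


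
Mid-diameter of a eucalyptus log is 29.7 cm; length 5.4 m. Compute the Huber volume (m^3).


Huber: V = Am * L,  Am = pi*(Dm/200)^2
Am = pi*(29.7/200)^2 = 0.069279 m^2
V = 0.069279*5.4 = 0.3741 m^3

0.3741


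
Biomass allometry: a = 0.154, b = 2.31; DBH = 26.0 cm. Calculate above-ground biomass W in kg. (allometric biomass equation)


Formula: W = a * DBH^b  (allometric power law)
DBH^b = 26.0^2.31 = 1856.0447
W = 0.154 * 1856.0447 = 285.8 kg

285.8


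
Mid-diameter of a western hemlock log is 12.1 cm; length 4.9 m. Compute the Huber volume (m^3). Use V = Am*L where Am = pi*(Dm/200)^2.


Huber: V = Am * L,  Am = pi*(Dm/200)^2
Am = pi*(12.1/200)^2 = 0.011499 m^2
V = 0.011499*4.9 = 0.0563 m^3

0.0563


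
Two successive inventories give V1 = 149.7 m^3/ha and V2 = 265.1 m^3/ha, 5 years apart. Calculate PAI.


Formula: PAI = (V_T2 - V_T1) / (T2 - T1)
Volume increment = 265.1 - 149.7 = 115.4 m^3/ha
PAI = 115.4 / 5 = 23.08 m^3/ha/year

23.08


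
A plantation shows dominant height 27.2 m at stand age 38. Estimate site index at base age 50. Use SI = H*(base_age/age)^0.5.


Formula: SI = H_dom * (base_age / age)^0.5
Age ratio = 50 / 38 = 1.31579
sqrt(age_ratio) = 1.14708
SI = 27.2 * 1.14708 = 31.2 m

31.2


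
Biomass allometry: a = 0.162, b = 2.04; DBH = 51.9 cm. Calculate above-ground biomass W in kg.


Formula: W = a * DBH^b  (allometric power law)
DBH^b = 51.9^2.04 = 3154.579
W = 0.162 * 3154.579 = 511.0 kg

511.0


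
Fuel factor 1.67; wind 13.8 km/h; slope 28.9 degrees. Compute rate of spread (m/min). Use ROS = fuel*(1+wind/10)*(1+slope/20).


Formula: ROS = fuel * (1 + wind/10) * (1 + slope/20)
Wind factor = 1 + 13.8/10 = 2.38
Slope factor = 1 + 28.9/20 = 2.445
ROS = 1.67 * 2.38 * 2.445 = 9.72 m/min

9.72


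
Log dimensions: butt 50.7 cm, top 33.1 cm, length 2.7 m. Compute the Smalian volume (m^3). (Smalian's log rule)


Smalian: V = (A1 + A2)/2 * L,  A = pi*(D/200)^2
A1 = pi*(50.7/200)^2 = 0.201886 m^2
A2 = pi*(33.1/200)^2 = 0.086049 m^2
V = (0.201886+0.086049)/2*2.7 = 0.3887 m^3

0.3887


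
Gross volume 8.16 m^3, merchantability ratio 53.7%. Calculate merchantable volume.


Formula: MV = V_total * (merchantable_pct / 100)
Merchantable fraction = 53.7% / 100 = 0.537
MV = 8.16 m^3 * 0.537 = 4.382 m^3

4.382


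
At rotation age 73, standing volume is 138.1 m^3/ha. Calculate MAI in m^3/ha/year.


Formula: MAI = Total Volume / Stand Age
MAI = 138.1 m^3/ha / 73 years
MAI = 1.89 m^3/ha/year

1.89


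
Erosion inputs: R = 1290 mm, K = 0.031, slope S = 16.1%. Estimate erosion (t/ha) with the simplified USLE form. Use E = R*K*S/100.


Formula: E = R * K * S / 100  (simplified USLE)
R * K = 1290 * 0.031 = 39.99
E = 39.99 * 16.1 / 100 = 6.44 t/ha

6.44


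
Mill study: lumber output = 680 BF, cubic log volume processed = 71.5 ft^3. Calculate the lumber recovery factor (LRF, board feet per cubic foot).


Formula: LRF = Lumber Output (BF) / Log Input (ft^3)
LRF = 680 BF / 71.5 ft^3
LRF = 9.51 BF/ft^3

9.51


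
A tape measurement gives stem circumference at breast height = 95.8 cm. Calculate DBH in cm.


Formula: DBH = C / pi
DBH = 95.8 / pi
pi = 3.14159...
DBH = 30.5 cm

30.5


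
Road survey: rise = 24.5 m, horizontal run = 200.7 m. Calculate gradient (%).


Formula: Gradient = rise / run * 100
Gradient = 24.5 / 200.7 * 100 = 12.2%

12.2


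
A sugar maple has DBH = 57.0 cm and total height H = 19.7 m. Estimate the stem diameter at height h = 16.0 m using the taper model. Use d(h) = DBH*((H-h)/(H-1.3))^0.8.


Taper: d(h) = DBH * ((H - h) / (H - 1.3))^0.8
Numerator = H - h = 19.7 - 16.0 = 3.7 m
Denominator = H - 1.3 = 19.7 - 1.3 = 18.4 m
Ratio = 3.7 / 18.4 = 0.20109
d = 57.0 * 0.20109^0.8 = 15.8 cm

15.8


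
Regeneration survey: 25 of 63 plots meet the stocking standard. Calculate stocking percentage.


Formula: Stocking % = stocked plots / total plots * 100
Stocking = 25 / 63 * 100
Stocking = 0.3968 * 100 = 39.7%

39.7


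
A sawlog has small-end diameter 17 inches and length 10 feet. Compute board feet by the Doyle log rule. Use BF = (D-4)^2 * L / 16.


Doyle: BF = (D - 4)^2 * L / 16
Adjusted diameter = 17 - 4 = 13 in
(D-4)^2 = 13^2 = 169
BF = 169 * 10 / 16 = 106 BF

106


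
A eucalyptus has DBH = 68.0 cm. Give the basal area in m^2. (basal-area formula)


Formula: BA = pi * (DBH/2)^2 / 10000  (cm^2 to m^2)
Radius = DBH/2 = 68.0/2 = 34.0 cm
BA = pi * 34.0^2 / 10000
   = 3631.6811 cm^2 / 10000
   = 0.3632 m^2

0.3632


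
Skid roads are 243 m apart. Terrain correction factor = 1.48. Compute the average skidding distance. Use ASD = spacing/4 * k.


Formula: ASD = (spacing / 4) * correction
Uncorrected distance = spacing / 4 = 243 / 4 = 60.75 m
ASD = 60.75 * 1.48 = 90 m

90


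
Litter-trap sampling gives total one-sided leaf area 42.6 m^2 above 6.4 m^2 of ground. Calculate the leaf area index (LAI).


Formula: LAI = total leaf area / ground area  (dimensionless)
LAI = 42.6 m^2 / 6.4 m^2
LAI = 6.66

6.66


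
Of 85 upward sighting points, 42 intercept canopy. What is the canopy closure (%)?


Formula: Canopy closure = covered points / total points * 100
Closure = 42 / 85 * 100
Closure = 0.4941 * 100 = 49.4%

49.4


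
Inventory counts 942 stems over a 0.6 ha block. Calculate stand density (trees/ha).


Formula: Stand Density = N_trees / Area_ha
Density = 942 trees / 0.6 ha
Density = 1570 trees/ha

1570


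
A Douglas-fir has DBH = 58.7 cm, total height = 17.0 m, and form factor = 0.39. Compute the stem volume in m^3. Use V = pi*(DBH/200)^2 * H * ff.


Formula: V = pi * (DBH/200)^2 * H * ff
Radius = DBH/200 = 58.7/200 = 0.2935 m
Radius^2 = 0.2935^2 = 0.08614225 m^2
V = pi * 0.08614225 * 17.0 * 0.39
V = 1.794 m^3

1.794


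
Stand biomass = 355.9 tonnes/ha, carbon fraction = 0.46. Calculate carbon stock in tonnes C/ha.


Formula: Carbon Stock = Biomass * Carbon Fraction
C = 355.9 t/ha * 0.46
C = 163.7 t C/ha

163.7


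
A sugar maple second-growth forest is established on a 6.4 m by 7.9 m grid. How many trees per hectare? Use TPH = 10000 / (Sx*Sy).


Formula: TPH = 10000 m^2/ha / (spacing_x * spacing_y)
Area per tree = 6.4 m * 7.9 m = 50.56 m^2
TPH = 10000 / 50.56 = 198 trees/ha

198


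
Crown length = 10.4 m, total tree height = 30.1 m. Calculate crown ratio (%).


Formula: Crown Ratio = (Crown Length / Total Height) * 100
CR = (10.4 m / 30.1 m) * 100
CR = 0.3455 * 100 = 34.6%

34.6


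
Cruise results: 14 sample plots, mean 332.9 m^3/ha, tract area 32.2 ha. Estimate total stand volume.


Formula: Total Volume = Mean Volume per ha * Total Area
Total Volume = 332.9 m^3/ha * 32.2 ha
Total Volume = 10719 m^3

10719


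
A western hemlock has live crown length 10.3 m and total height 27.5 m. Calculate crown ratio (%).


Formula: Crown Ratio = (Crown Length / Total Height) * 100
CR = (10.3 m / 27.5 m) * 100
CR = 0.3745 * 100 = 37.5%

37.5


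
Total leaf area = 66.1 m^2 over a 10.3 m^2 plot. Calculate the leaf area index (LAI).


Formula: LAI = total leaf area / ground area  (dimensionless)
LAI = 66.1 m^2 / 10.3 m^2
LAI = 6.42

6.42


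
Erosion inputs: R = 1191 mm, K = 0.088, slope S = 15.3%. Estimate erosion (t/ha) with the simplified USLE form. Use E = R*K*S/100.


Formula: E = R * K * S / 100  (simplified USLE)
R * K = 1191 * 0.088 = 104.808
E = 104.808 * 15.3 / 100 = 16.04 t/ha

16.04


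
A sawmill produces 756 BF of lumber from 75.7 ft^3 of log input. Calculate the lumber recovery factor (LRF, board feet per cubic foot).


Formula: LRF = Lumber Output (BF) / Log Input (ft^3)
LRF = 756 BF / 75.7 ft^3
LRF = 9.99 BF/ft^3

9.99


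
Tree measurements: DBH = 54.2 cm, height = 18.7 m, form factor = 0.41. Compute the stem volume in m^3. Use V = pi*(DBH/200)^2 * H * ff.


Formula: V = pi * (DBH/200)^2 * H * ff
Radius = DBH/200 = 54.2/200 = 0.271 m
Radius^2 = 0.271^2 = 0.073441 m^2
V = pi * 0.073441 * 18.7 * 0.41
V = 1.769 m^3

1.769


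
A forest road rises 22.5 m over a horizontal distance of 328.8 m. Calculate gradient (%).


Formula: Gradient = rise / run * 100
Gradient = 22.5 / 328.8 * 100 = 6.8%

6.8


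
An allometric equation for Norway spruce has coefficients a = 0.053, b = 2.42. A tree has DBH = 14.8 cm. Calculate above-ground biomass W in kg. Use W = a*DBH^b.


Formula: W = a * DBH^b  (allometric power law)
DBH^b = 14.8^2.42 = 679.2558
W = 0.053 * 679.2558 = 36.0 kg

36.0


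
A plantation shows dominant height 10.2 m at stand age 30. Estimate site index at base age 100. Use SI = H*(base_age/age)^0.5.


Formula: SI = H_dom * (base_age / age)^0.5
Age ratio = 100 / 30 = 3.33333
sqrt(age_ratio) = 1.82574
SI = 10.2 * 1.82574 = 18.6 m

18.6


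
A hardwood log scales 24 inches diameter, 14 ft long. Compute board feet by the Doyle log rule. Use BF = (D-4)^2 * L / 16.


Doyle: BF = (D - 4)^2 * L / 16
Adjusted diameter = 24 - 4 = 20 in
(D-4)^2 = 20^2 = 400
BF = 400 * 14 / 16 = 350 BF

350


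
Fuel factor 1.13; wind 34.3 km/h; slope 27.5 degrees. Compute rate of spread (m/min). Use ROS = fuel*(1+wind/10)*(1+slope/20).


Formula: ROS = fuel * (1 + wind/10) * (1 + slope/20)
Wind factor = 1 + 34.3/10 = 4.43
Slope factor = 1 + 27.5/20 = 2.375
ROS = 1.13 * 4.43 * 2.375 = 11.89 m/min

11.89


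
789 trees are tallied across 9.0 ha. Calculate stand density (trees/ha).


Formula: Stand Density = N_trees / Area_ha
Density = 789 trees / 9.0 ha
Density = 88 trees/ha

88


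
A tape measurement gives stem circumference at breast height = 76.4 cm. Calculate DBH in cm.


Formula: DBH = C / pi
DBH = 76.4 / pi
pi = 3.14159...
DBH = 24.3 cm

24.3


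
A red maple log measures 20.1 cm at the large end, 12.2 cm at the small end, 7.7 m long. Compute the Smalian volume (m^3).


Smalian: V = (A1 + A2)/2 * L,  A = pi*(D/200)^2
A1 = pi*(20.1/200)^2 = 0.031731 m^2
A2 = pi*(12.2/200)^2 = 0.01169 m^2
V = (0.031731+0.01169)/2*7.7 = 0.1672 m^3

0.1672


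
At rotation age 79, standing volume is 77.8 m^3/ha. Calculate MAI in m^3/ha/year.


Formula: MAI = Total Volume / Stand Age
MAI = 77.8 m^3/ha / 79 years
MAI = 0.98 m^3/ha/year

0.98


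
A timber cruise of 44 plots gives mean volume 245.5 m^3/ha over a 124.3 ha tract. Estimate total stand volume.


Formula: Total Volume = Mean Volume per ha * Total Area
Total Volume = 245.5 m^3/ha * 124.3 ha
Total Volume = 30516 m^3

30516


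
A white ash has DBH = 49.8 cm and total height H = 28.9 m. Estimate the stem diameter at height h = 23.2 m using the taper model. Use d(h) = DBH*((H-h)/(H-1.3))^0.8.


Taper: d(h) = DBH * ((H - h) / (H - 1.3))^0.8
Numerator = H - h = 28.9 - 23.2 = 5.7 m
Denominator = H - 1.3 = 28.9 - 1.3 = 27.6 m
Ratio = 5.7 / 27.6 = 0.20652
d = 49.8 * 0.20652^0.8 = 14.1 cm

14.1


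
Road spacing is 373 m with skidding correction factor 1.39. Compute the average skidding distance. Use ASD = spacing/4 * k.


Formula: ASD = (spacing / 4) * correction
Uncorrected distance = spacing / 4 = 373 / 4 = 93.25 m
ASD = 93.25 * 1.39 = 130 m

130


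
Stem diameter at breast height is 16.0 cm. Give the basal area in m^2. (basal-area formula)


Formula: BA = pi * (DBH/2)^2 / 10000  (cm^2 to m^2)
Radius = DBH/2 = 16.0/2 = 8.0 cm
BA = pi * 8.0^2 / 10000
   = 201.0619 cm^2 / 10000
   = 0.0201 m^2

0.0201


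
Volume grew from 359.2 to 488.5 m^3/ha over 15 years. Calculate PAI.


Formula: PAI = (V_T2 - V_T1) / (T2 - T1)
Volume increment = 488.5 - 359.2 = 129.3 m^3/ha
PAI = 129.3 / 15 = 8.62 m^3/ha/year

8.62


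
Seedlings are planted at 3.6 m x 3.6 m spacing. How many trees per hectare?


Formula: TPH = 10000 m^2/ha / (spacing_x * spacing_y)
Area per tree = 3.6 m * 3.6 m = 12.96 m^2
TPH = 10000 / 12.96 = 772 trees/ha

772


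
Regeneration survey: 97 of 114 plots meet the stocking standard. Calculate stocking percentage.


Formula: Stocking % = stocked plots / total plots * 100
Stocking = 97 / 114 * 100
Stocking = 0.8509 * 100 = 85.1%

85.1


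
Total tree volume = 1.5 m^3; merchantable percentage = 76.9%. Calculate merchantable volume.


Formula: MV = V_total * (merchantable_pct / 100)
Merchantable fraction = 76.9% / 100 = 0.769
MV = 1.5 m^3 * 0.769 = 1.154 m^3

1.154


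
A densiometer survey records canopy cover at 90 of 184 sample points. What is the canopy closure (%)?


Formula: Canopy closure = covered points / total points * 100
Closure = 90 / 184 * 100
Closure = 0.4891 * 100 = 48.9%

48.9


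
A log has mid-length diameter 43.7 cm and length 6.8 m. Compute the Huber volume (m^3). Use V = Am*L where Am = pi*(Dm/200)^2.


Huber: V = Am * L,  Am = pi*(Dm/200)^2
Am = pi*(43.7/200)^2 = 0.149987 m^2
V = 0.149987*6.8 = 1.0199 m^3

1.0199


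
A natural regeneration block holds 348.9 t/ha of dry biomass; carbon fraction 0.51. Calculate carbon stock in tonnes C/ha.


Formula: Carbon Stock = Biomass * Carbon Fraction
C = 348.9 t/ha * 0.51
C = 177.9 t C/ha

177.9


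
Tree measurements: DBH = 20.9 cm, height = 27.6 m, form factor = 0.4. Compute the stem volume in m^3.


Formula: V = pi * (DBH/200)^2 * H * ff
Radius = DBH/200 = 20.9/200 = 0.1045 m
Radius^2 = 0.1045^2 = 0.01092025 m^2
V = pi * 0.01092025 * 27.6 * 0.4
V = 0.379 m^3

0.379


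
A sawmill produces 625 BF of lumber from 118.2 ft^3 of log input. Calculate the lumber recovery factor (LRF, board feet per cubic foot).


Formula: LRF = Lumber Output (BF) / Log Input (ft^3)
LRF = 625 BF / 118.2 ft^3
LRF = 5.29 BF/ft^3

5.29


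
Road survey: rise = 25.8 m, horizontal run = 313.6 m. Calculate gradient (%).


Formula: Gradient = rise / run * 100
Gradient = 25.8 / 313.6 * 100 = 8.2%

8.2


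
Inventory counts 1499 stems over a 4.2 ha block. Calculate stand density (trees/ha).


Formula: Stand Density = N_trees / Area_ha
Density = 1499 trees / 4.2 ha
Density = 357 trees/ha

357


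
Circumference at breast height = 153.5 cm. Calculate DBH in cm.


Formula: DBH = C / pi
DBH = 153.5 / pi
pi = 3.14159...
DBH = 48.9 cm

48.9


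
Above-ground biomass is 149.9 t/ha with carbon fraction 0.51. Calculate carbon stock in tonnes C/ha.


Formula: Carbon Stock = Biomass * Carbon Fraction
C = 149.9 t/ha * 0.51
C = 76.4 t C/ha

76.4


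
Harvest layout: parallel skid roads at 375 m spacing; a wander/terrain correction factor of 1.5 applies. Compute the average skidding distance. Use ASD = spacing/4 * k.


Formula: ASD = (spacing / 4) * correction
Uncorrected distance = spacing / 4 = 375 / 4 = 93.75 m
ASD = 93.75 * 1.5 = 141 m

141


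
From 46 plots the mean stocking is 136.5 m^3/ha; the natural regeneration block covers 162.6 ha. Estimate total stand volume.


Formula: Total Volume = Mean Volume per ha * Total Area
Total Volume = 136.5 m^3/ha * 162.6 ha
Total Volume = 22195 m^3

22195


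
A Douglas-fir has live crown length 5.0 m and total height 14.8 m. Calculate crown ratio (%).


Formula: Crown Ratio = (Crown Length / Total Height) * 100
CR = (5.0 m / 14.8 m) * 100
CR = 0.3378 * 100 = 33.8%

33.8


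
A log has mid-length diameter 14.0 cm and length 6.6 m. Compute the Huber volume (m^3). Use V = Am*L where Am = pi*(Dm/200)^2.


Huber: V = Am * L,  Am = pi*(Dm/200)^2
Am = pi*(14.0/200)^2 = 0.015394 m^2
V = 0.015394*6.6 = 0.1016 m^3

0.1016


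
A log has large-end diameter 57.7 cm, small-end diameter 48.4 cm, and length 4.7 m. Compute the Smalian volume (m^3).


Smalian: V = (A1 + A2)/2 * L,  A = pi*(D/200)^2
A1 = pi*(57.7/200)^2 = 0.261482 m^2
A2 = pi*(48.4/200)^2 = 0.183984 m^2
V = (0.261482+0.183984)/2*4.7 = 1.0468 m^3

1.0468


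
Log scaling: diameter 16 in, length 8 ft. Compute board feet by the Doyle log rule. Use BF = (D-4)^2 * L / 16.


Doyle: BF = (D - 4)^2 * L / 16
Adjusted diameter = 16 - 4 = 12 in
(D-4)^2 = 12^2 = 144
BF = 144 * 8 / 16 = 72 BF

72


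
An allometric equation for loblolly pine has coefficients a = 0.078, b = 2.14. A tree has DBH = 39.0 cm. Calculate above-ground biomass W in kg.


Formula: W = a * DBH^b  (allometric power law)
DBH^b = 39.0^2.14 = 2540.2605
W = 0.078 * 2540.2605 = 198.1 kg

198.1


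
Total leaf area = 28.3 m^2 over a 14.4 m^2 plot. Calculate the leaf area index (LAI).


Formula: LAI = total leaf area / ground area  (dimensionless)
LAI = 28.3 m^2 / 14.4 m^2
LAI = 1.97

1.97


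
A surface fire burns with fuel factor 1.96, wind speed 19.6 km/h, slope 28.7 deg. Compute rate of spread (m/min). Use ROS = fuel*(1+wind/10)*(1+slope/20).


Formula: ROS = fuel * (1 + wind/10) * (1 + slope/20)
Wind factor = 1 + 19.6/10 = 2.96
Slope factor = 1 + 28.7/20 = 2.435
ROS = 1.96 * 2.96 * 2.435 = 14.13 m/min

14.13


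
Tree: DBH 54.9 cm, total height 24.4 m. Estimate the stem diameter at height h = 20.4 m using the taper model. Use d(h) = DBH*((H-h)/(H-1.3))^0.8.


Taper: d(h) = DBH * ((H - h) / (H - 1.3))^0.8
Numerator = H - h = 24.4 - 20.4 = 4.0 m
Denominator = H - 1.3 = 24.4 - 1.3 = 23.1 m
Ratio = 4.0 / 23.1 = 0.17316
d = 54.9 * 0.17316^0.8 = 13.5 cm

13.5


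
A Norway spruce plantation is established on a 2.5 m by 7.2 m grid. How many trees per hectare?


Formula: TPH = 10000 m^2/ha / (spacing_x * spacing_y)
Area per tree = 2.5 m * 7.2 m = 18.0 m^2
TPH = 10000 / 18.0 = 556 trees/ha

556


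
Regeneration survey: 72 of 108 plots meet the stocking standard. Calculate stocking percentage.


Formula: Stocking % = stocked plots / total plots * 100
Stocking = 72 / 108 * 100
Stocking = 0.6667 * 100 = 66.7%

66.7


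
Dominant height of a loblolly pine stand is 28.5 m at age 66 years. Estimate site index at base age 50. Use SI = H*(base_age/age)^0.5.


Formula: SI = H_dom * (base_age / age)^0.5
Age ratio = 50 / 66 = 0.75758
sqrt(age_ratio) = 0.87039
SI = 28.5 * 0.87039 = 24.8 m

24.8


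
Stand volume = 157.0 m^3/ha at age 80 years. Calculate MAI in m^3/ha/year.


Formula: MAI = Total Volume / Stand Age
MAI = 157.0 m^3/ha / 80 years
MAI = 1.96 m^3/ha/year

1.96


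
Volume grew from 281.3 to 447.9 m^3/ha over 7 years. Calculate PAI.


Formula: PAI = (V_T2 - V_T1) / (T2 - T1)
Volume increment = 447.9 - 281.3 = 166.6 m^3/ha
PAI = 166.6 / 7 = 23.8 m^3/ha/year

23.8


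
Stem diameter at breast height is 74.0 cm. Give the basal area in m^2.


Formula: BA = pi * (DBH/2)^2 / 10000  (cm^2 to m^2)
Radius = DBH/2 = 74.0/2 = 37.0 cm
BA = pi * 37.0^2 / 10000
   = 4300.8403 cm^2 / 10000
   = 0.4301 m^2

0.4301


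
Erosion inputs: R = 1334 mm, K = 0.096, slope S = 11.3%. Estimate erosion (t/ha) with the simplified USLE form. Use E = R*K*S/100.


Formula: E = R * K * S / 100  (simplified USLE)
R * K = 1334 * 0.096 = 128.064
E = 128.064 * 11.3 / 100 = 14.47 t/ha

14.47


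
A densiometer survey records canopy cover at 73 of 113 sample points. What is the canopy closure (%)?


Formula: Canopy closure = covered points / total points * 100
Closure = 73 / 113 * 100
Closure = 0.646 * 100 = 64.6%

64.6


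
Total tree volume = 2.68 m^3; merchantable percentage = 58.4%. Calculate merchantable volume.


Formula: MV = V_total * (merchantable_pct / 100)
Merchantable fraction = 58.4% / 100 = 0.584
MV = 2.68 m^3 * 0.584 = 1.565 m^3

1.565


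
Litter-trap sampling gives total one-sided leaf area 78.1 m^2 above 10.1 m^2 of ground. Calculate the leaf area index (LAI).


Formula: LAI = total leaf area / ground area  (dimensionless)
LAI = 78.1 m^2 / 10.1 m^2
LAI = 7.73

7.73


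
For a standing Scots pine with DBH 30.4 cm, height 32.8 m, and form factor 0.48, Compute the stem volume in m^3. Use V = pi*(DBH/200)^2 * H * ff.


Formula: V = pi * (DBH/200)^2 * H * ff
Radius = DBH/200 = 30.4/200 = 0.152 m
Radius^2 = 0.152^2 = 0.023104 m^2
V = pi * 0.023104 * 32.8 * 0.48
V = 1.143 m^3

1.143


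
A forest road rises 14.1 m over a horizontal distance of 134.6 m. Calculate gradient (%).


Formula: Gradient = rise / run * 100
Gradient = 14.1 / 134.6 * 100 = 10.5%

10.5


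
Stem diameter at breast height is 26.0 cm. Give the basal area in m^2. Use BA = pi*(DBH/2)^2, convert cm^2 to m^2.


Formula: BA = pi * (DBH/2)^2 / 10000  (cm^2 to m^2)
Radius = DBH/2 = 26.0/2 = 13.0 cm
BA = pi * 13.0^2 / 10000
   = 530.9292 cm^2 / 10000
   = 0.0531 m^2

0.0531


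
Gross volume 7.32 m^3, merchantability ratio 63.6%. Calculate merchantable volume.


Formula: MV = V_total * (merchantable_pct / 100)
Merchantable fraction = 63.6% / 100 = 0.636
MV = 7.32 m^3 * 0.636 = 4.656 m^3

4.656


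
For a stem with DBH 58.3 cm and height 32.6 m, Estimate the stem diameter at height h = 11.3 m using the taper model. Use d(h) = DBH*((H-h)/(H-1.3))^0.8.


Taper: d(h) = DBH * ((H - h) / (H - 1.3))^0.8
Numerator = H - h = 32.6 - 11.3 = 21.3 m
Denominator = H - 1.3 = 32.6 - 1.3 = 31.3 m
Ratio = 21.3 / 31.3 = 0.68051
d = 58.3 * 0.68051^0.8 = 42.8 cm

42.8


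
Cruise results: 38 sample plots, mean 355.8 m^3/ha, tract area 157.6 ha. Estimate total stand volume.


Formula: Total Volume = Mean Volume per ha * Total Area
Total Volume = 355.8 m^3/ha * 157.6 ha
Total Volume = 56074 m^3

56074


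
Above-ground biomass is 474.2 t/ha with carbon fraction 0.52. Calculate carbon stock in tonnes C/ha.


Formula: Carbon Stock = Biomass * Carbon Fraction
C = 474.2 t/ha * 0.52
C = 246.6 t C/ha

246.6


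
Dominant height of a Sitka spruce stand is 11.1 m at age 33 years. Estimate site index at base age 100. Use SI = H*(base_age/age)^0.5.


Formula: SI = H_dom * (base_age / age)^0.5
Age ratio = 100 / 33 = 3.0303
sqrt(age_ratio) = 1.74078
SI = 11.1 * 1.74078 = 19.3 m

19.3


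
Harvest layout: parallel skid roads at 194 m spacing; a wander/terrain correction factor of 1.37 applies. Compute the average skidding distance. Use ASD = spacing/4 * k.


Formula: ASD = (spacing / 4) * correction
Uncorrected distance = spacing / 4 = 194 / 4 = 48.5 m
ASD = 48.5 * 1.37 = 66 m

66


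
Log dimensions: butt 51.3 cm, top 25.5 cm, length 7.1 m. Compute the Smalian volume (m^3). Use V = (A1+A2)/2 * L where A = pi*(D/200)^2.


Smalian: V = (A1 + A2)/2 * L,  A = pi*(D/200)^2
A1 = pi*(51.3/200)^2 = 0.206692 m^2
A2 = pi*(25.5/200)^2 = 0.051071 m^2
V = (0.206692+0.051071)/2*7.1 = 0.9151 m^3

0.9151


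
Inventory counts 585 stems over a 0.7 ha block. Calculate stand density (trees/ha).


Formula: Stand Density = N_trees / Area_ha
Density = 585 trees / 0.7 ha
Density = 836 trees/ha

836


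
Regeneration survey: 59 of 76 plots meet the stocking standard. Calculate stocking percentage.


Formula: Stocking % = stocked plots / total plots * 100
Stocking = 59 / 76 * 100
Stocking = 0.7763 * 100 = 77.6%

77.6


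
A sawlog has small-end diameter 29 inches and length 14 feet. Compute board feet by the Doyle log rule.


Doyle: BF = (D - 4)^2 * L / 16
Adjusted diameter = 29 - 4 = 25 in
(D-4)^2 = 25^2 = 625
BF = 625 * 14 / 16 = 547 BF

547


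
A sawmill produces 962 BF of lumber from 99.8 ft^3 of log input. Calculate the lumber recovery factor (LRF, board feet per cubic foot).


Formula: LRF = Lumber Output (BF) / Log Input (ft^3)
LRF = 962 BF / 99.8 ft^3
LRF = 9.64 BF/ft^3

9.64


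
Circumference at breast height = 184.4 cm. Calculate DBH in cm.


Formula: DBH = C / pi
DBH = 184.4 / pi
pi = 3.14159...
DBH = 58.7 cm

58.7


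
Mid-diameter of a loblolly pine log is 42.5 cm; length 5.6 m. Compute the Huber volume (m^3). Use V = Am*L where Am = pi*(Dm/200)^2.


Huber: V = Am * L,  Am = pi*(Dm/200)^2
Am = pi*(42.5/200)^2 = 0.141863 m^2
V = 0.141863*5.6 = 0.7944 m^3

0.7944


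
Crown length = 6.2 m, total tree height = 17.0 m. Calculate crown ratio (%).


Formula: Crown Ratio = (Crown Length / Total Height) * 100
CR = (6.2 m / 17.0 m) * 100
CR = 0.3647 * 100 = 36.5%

36.5


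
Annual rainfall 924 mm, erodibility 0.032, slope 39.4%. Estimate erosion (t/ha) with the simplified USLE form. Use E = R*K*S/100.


Formula: E = R * K * S / 100  (simplified USLE)
R * K = 924 * 0.032 = 29.568
E = 29.568 * 39.4 / 100 = 11.65 t/ha

11.65


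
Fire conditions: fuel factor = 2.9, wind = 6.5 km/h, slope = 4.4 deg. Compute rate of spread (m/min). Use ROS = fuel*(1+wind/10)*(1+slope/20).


Formula: ROS = fuel * (1 + wind/10) * (1 + slope/20)
Wind factor = 1 + 6.5/10 = 1.65
Slope factor = 1 + 4.4/20 = 1.22
ROS = 2.9 * 1.65 * 1.22 = 5.84 m/min

5.84


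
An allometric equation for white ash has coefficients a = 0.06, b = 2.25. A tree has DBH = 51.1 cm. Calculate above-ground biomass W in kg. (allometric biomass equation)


Formula: W = a * DBH^b  (allometric power law)
DBH^b = 51.1^2.25 = 6981.4724
W = 0.06 * 6981.4724 = 418.9 kg

418.9


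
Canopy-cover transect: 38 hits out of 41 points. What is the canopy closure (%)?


Formula: Canopy closure = covered points / total points * 100
Closure = 38 / 41 * 100
Closure = 0.9268 * 100 = 92.7%

92.7


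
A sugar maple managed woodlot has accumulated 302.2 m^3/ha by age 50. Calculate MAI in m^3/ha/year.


Formula: MAI = Total Volume / Stand Age
MAI = 302.2 m^3/ha / 50 years
MAI = 6.04 m^3/ha/year

6.04


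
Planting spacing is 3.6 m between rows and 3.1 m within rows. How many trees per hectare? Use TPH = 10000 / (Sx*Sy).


Formula: TPH = 10000 m^2/ha / (spacing_x * spacing_y)
Area per tree = 3.6 m * 3.1 m = 11.16 m^2
TPH = 10000 / 11.16 = 896 trees/ha

896


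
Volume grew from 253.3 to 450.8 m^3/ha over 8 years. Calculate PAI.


Formula: PAI = (V_T2 - V_T1) / (T2 - T1)
Volume increment = 450.8 - 253.3 = 197.5 m^3/ha
PAI = 197.5 / 8 = 24.69 m^3/ha/year

24.69


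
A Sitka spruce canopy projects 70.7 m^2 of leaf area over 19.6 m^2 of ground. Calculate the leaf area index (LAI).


Formula: LAI = total leaf area / ground area  (dimensionless)
LAI = 70.7 m^2 / 19.6 m^2
LAI = 3.61

3.61


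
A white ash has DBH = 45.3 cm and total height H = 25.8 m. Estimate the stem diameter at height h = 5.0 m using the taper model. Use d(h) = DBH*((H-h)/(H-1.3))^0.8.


Taper: d(h) = DBH * ((H - h) / (H - 1.3))^0.8
Numerator = H - h = 25.8 - 5.0 = 20.8 m
Denominator = H - 1.3 = 25.8 - 1.3 = 24.5 m
Ratio = 20.8 / 24.5 = 0.84898
d = 45.3 * 0.84898^0.8 = 39.7 cm

39.7


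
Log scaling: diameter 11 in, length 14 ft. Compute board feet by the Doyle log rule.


Doyle: BF = (D - 4)^2 * L / 16
Adjusted diameter = 11 - 4 = 7 in
(D-4)^2 = 7^2 = 49
BF = 49 * 14 / 16 = 43 BF

43


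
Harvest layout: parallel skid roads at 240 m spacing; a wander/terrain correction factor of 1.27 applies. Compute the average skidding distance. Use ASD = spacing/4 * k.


Formula: ASD = (spacing / 4) * correction
Uncorrected distance = spacing / 4 = 240 / 4 = 60 m
ASD = 60 * 1.27 = 76 m

76


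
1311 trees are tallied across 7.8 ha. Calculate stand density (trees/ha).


Formula: Stand Density = N_trees / Area_ha
Density = 1311 trees / 7.8 ha
Density = 168 trees/ha

168


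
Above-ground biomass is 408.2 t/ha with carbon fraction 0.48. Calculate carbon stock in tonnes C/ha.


Formula: Carbon Stock = Biomass * Carbon Fraction
C = 408.2 t/ha * 0.48
C = 195.9 t C/ha

195.9


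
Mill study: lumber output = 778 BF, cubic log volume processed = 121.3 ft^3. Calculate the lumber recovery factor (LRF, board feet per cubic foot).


Formula: LRF = Lumber Output (BF) / Log Input (ft^3)
LRF = 778 BF / 121.3 ft^3
LRF = 6.41 BF/ft^3

6.41


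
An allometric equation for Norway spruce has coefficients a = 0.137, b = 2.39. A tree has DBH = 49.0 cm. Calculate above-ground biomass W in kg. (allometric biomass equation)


Formula: W = a * DBH^b  (allometric power law)
DBH^b = 49.0^2.39 = 10953.8965
W = 0.137 * 10953.8965 = 1500.7 kg

1500.7


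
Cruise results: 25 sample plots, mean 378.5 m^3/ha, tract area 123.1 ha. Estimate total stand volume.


Formula: Total Volume = Mean Volume per ha * Total Area
Total Volume = 378.5 m^3/ha * 123.1 ha
Total Volume = 46593 m^3

46593


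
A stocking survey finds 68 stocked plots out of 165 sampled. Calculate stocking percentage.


Formula: Stocking % = stocked plots / total plots * 100
Stocking = 68 / 165 * 100
Stocking = 0.4121 * 100 = 41.2%

41.2


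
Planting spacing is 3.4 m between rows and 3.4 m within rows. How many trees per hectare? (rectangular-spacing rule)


Formula: TPH = 10000 m^2/ha / (spacing_x * spacing_y)
Area per tree = 3.4 m * 3.4 m = 11.56 m^2
TPH = 10000 / 11.56 = 865 trees/ha

865


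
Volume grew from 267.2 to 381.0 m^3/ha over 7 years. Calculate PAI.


Formula: PAI = (V_T2 - V_T1) / (T2 - T1)
Volume increment = 381.0 - 267.2 = 113.8 m^3/ha
PAI = 113.8 / 7 = 16.26 m^3/ha/year

16.26


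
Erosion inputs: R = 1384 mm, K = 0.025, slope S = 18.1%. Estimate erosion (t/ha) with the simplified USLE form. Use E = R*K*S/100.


Formula: E = R * K * S / 100  (simplified USLE)
R * K = 1384 * 0.025 = 34.6
E = 34.6 * 18.1 / 100 = 6.26 t/ha

6.26


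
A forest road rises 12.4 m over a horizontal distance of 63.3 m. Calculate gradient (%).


Formula: Gradient = rise / run * 100
Gradient = 12.4 / 63.3 * 100 = 19.6%

19.6


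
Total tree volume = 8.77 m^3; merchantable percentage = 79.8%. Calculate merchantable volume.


Formula: MV = V_total * (merchantable_pct / 100)
Merchantable fraction = 79.8% / 100 = 0.798
MV = 8.77 m^3 * 0.798 = 6.998 m^3

6.998


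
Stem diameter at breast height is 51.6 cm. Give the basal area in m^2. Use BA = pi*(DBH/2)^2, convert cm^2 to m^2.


Formula: BA = pi * (DBH/2)^2 / 10000  (cm^2 to m^2)
Radius = DBH/2 = 51.6/2 = 25.8 cm
BA = pi * 25.8^2 / 10000
   = 2091.1697 cm^2 / 10000
   = 0.2091 m^2

0.2091


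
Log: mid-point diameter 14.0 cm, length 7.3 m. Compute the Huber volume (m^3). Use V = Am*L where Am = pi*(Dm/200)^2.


Huber: V = Am * L,  Am = pi*(Dm/200)^2
Am = pi*(14.0/200)^2 = 0.015394 m^2
V = 0.015394*7.3 = 0.1124 m^3

0.1124
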